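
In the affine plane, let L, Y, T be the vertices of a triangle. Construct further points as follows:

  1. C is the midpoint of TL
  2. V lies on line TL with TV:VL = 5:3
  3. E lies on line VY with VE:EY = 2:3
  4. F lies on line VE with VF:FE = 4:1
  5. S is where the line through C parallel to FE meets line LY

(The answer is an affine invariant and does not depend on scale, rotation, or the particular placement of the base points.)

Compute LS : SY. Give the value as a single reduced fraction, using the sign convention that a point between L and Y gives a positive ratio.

Work in coordinates with L = (0, 0), Y = (1, 0), T = (0, 1).
1. C is the midpoint of TL ⇒ C = (0, 1/2)
2. V lies on line TL with TV:VL = 5:3 ⇒ V = (0, 3/8)
3. E lies on line VY with VE:EY = 2:3 ⇒ E = (2/5, 9/40)
4. F lies on line VE with VF:FE = 4:1 ⇒ F = (8/25, 51/200)
5. S is where the line through C parallel to FE meets line LY ⇒ S = (4/3, 0)
S = L + t·(Y−L) with t = 4/3, so LS:SY = t:(1−t) = 4/3:-1/3

LS:SY = -4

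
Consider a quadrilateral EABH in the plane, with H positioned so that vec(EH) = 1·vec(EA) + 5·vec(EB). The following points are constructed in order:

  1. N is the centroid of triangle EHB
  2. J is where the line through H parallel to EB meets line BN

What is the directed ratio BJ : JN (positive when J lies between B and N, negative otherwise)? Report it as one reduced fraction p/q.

Set E = (0, 0), A = (1, 0), B = (0, 1), H = (1, 5); any affine frame gives the same invariant.
1. N is the centroid of triangle EHB ⇒ N = (1/3, 2)
2. J is where the line through H parallel to EB meets line BN ⇒ J = (1, 4)
J = B + t·(N−B) with t = 3, so BJ:JN = t:(1−t) = 3:-2

BJ:JN = -3/2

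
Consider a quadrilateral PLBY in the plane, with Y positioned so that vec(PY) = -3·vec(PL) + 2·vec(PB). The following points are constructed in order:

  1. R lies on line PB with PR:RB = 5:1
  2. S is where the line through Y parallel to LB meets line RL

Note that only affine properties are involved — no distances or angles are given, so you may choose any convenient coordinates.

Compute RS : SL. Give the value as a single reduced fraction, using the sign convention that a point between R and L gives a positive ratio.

RS:SL = -11/12

Choose coordinates P = (0, 0), L = (1, 0), B = (0, 1), Y = (-3, 2).
1. R lies on line PB with PR:RB = 5:1 ⇒ R = (0, 5/6)
2. S is where the line through Y parallel to LB meets line RL ⇒ S = (-11, 10)
S = R + t·(L−R) with t = -11, so RS:SL = t:(1−t) = -11:12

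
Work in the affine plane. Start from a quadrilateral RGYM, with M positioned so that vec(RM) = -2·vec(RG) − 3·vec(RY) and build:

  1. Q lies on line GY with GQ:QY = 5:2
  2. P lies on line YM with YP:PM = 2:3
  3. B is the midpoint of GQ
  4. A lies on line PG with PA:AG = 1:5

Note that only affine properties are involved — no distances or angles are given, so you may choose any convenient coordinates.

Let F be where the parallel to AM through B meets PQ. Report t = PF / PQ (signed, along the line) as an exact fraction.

Set R = (0, 0), G = (1, 0), Y = (0, 1), M = (-2, -3); any affine frame gives the same invariant.
1. Q lies on line GY with GQ:QY = 5:2 ⇒ Q = (2/7, 5/7)
2. P lies on line YM with YP:PM = 2:3 ⇒ P = (-4/5, -3/5)
3. B is the midpoint of GQ ⇒ B = (9/14, 5/14)
4. A lies on line PG with PA:AG = 1:5 ⇒ A = (-1/2, -1/2)
through B parallel to AM: direction (-3/2, -5/2); meets PQ at F = (216/91, 295/91)
F = P + t·(Q−P) with t = 38/13

t = 38/13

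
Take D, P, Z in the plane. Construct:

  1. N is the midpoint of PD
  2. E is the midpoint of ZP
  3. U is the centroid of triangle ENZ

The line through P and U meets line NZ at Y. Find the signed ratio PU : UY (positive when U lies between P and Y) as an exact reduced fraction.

PU:UY = 5

Work in coordinates with D = (0, 0), P = (1, 0), Z = (0, 1).
1. N is the midpoint of PD ⇒ N = (1/2, 0)
2. E is the midpoint of ZP ⇒ E = (1/2, 1/2)
3. U is the centroid of triangle ENZ ⇒ U = (1/3, 1/2)
line PU meets NZ at Y = (1/5, 3/5)
U = P + t·(Y−P) with t = 5/6, so PU:UY = 5/6:1/6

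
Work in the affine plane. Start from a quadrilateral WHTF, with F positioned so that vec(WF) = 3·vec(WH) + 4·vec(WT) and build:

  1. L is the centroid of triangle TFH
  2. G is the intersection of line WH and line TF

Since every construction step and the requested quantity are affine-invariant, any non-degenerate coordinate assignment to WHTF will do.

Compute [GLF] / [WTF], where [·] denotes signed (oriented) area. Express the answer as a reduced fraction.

[GLF]:[WTF] = -8/9

Choose coordinates W = (0, 0), H = (1, 0), T = (0, 1), F = (3, 4).
1. L is the centroid of triangle TFH ⇒ L = (4/3, 5/3)
2. G is the intersection of line WH and line TF ⇒ G = (-1, 0)
2·[GLF] = 8/3, 2·[WTF] = -3
[GLF]:[WTF] = 8/3:-3 = -8/9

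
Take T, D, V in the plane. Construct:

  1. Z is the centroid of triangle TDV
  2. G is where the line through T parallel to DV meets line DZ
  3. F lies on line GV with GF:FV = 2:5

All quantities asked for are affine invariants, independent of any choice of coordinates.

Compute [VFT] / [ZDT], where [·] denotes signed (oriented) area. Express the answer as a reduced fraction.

[VFT]:[ZDT] = -15/7

Work in coordinates with T = (0, 0), D = (1, 0), V = (0, 1).
1. Z is the centroid of triangle TDV ⇒ Z = (1/3, 1/3)
2. G is where the line through T parallel to DV meets line DZ ⇒ G = (-1, 1)
3. F lies on line GV with GF:FV = 2:5 ⇒ F = (-5/7, 1)
2·[VFT] = 5/7, 2·[ZDT] = -1/3
[VFT]:[ZDT] = 5/7:-1/3 = -15/7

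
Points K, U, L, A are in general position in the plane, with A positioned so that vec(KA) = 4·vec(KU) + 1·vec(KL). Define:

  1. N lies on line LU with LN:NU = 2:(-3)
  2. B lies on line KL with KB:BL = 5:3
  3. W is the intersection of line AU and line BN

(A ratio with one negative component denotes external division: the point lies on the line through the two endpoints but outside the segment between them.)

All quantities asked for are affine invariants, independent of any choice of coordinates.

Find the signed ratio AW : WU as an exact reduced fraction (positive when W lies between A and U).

AW:WU = -82/9

Assign K = (0, 0), U = (1, 0), L = (0, 1), A = (4, 1) — the answer is frame-independent, so this choice is without loss of generality.
1. N lies on line LU with LN:NU = 2:(-3) ⇒ N = (-2, 3)
2. B lies on line KL with KB:BL = 5:3 ⇒ B = (0, 5/8)
3. W is the intersection of line AU and line BN ⇒ W = (46/73, -9/73)
W = A + t·(U−A) with t = 82/73, so AW:WU = t:(1−t) = 82/73:-9/73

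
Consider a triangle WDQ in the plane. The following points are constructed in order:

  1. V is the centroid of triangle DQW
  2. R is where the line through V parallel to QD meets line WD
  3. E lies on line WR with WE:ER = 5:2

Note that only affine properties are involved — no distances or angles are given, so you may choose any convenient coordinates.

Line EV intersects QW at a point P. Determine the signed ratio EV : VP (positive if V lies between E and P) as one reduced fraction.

EV:VP = 3/7

Assign W = (0, 0), D = (1, 0), Q = (0, 1) — the answer is frame-independent, so this choice is without loss of generality.
1. V is the centroid of triangle DQW ⇒ V = (1/3, 1/3)
2. R is where the line through V parallel to QD meets line WD ⇒ R = (2/3, 0)
3. E lies on line WR with WE:ER = 5:2 ⇒ E = (10/21, 0)
line EV meets QW at P = (0, 10/9)
V = E + t·(P−E) with t = 3/10, so EV:VP = 3/10:7/10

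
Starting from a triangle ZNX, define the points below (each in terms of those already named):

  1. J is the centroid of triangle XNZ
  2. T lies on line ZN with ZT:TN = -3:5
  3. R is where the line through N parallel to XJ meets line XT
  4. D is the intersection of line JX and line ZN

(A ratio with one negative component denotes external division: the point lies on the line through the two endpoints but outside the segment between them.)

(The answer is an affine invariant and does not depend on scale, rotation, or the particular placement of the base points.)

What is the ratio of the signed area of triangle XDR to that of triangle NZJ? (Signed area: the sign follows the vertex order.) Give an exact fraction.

Work in coordinates with Z = (0, 0), N = (1, 0), X = (0, 1).
1. J is the centroid of triangle XNZ ⇒ J = (1/3, 1/3)
2. T lies on line ZN with ZT:TN = -3:5 ⇒ T = (-3/2, 0)
3. R is where the line through N parallel to XJ meets line XT ⇒ R = (3/8, 5/4)
4. D is the intersection of line JX and line ZN ⇒ D = (1/2, 0)
2·[XDR] = 1/2, 2·[NZJ] = -1/3
[XDR]:[NZJ] = 1/2:-1/3 = -3/2

[XDR]:[NZJ] = -3/2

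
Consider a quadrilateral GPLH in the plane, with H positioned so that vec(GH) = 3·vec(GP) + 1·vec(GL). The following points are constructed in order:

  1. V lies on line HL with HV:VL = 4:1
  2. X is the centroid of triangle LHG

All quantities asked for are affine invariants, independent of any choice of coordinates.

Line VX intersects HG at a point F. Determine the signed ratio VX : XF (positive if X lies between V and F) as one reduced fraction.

VX:XF = 7/5

Choose coordinates G = (0, 0), P = (1, 0), L = (0, 1), H = (3, 1).
1. V lies on line HL with HV:VL = 4:1 ⇒ V = (3/5, 1)
2. X is the centroid of triangle LHG ⇒ X = (1, 2/3)
line VX meets HG at F = (9/7, 3/7)
X = V + t·(F−V) with t = 7/12, so VX:XF = 7/12:5/12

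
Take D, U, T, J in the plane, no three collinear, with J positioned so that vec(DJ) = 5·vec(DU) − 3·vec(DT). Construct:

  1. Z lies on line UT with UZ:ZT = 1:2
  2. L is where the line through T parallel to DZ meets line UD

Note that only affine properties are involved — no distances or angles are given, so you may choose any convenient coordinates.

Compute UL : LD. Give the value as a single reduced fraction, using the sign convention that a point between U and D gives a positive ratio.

UL:LD = -3/2

Set D = (0, 0), U = (1, 0), T = (0, 1), J = (5, -3); any affine frame gives the same invariant.
1. Z lies on line UT with UZ:ZT = 1:2 ⇒ Z = (2/3, 1/3)
2. L is where the line through T parallel to DZ meets line UD ⇒ L = (-2, 0)
L = U + t·(D−U) with t = 3, so UL:LD = t:(1−t) = 3:-2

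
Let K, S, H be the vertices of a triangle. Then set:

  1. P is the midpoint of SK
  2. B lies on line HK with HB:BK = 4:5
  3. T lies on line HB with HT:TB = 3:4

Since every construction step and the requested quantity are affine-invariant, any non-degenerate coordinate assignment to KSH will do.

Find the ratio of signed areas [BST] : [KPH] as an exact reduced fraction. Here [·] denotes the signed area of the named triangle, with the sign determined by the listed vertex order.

Set K = (0, 0), S = (1, 0), H = (0, 1); any affine frame gives the same invariant.
1. P is the midpoint of SK ⇒ P = (1/2, 0)
2. B lies on line HK with HB:BK = 4:5 ⇒ B = (0, 5/9)
3. T lies on line HB with HT:TB = 3:4 ⇒ T = (0, 17/21)
2·[BST] = 16/63, 2·[KPH] = 1/2
[BST]:[KPH] = 16/63:1/2 = 32/63

[BST]:[KPH] = 32/63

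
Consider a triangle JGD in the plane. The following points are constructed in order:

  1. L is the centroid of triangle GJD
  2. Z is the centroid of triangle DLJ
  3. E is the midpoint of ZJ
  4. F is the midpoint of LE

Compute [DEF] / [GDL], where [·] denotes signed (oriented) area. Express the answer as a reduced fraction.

[DEF]:[GDL] = 1/3

Work in coordinates with J = (0, 0), G = (1, 0), D = (0, 1).
1. L is the centroid of triangle GJD ⇒ L = (1/3, 1/3)
2. Z is the centroid of triangle DLJ ⇒ Z = (1/9, 4/9)
3. E is the midpoint of ZJ ⇒ E = (1/18, 2/9)
4. F is the midpoint of LE ⇒ F = (7/36, 5/18)
2·[DEF] = 1/9, 2·[GDL] = 1/3
[DEF]:[GDL] = 1/9:1/3 = 1/3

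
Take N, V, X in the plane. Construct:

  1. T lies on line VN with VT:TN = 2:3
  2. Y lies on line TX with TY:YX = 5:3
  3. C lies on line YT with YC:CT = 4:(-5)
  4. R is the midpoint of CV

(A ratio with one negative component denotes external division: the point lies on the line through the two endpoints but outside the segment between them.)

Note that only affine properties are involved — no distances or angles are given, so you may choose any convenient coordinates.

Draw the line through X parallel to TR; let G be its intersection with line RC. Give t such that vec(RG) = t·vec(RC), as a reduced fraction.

Work in coordinates with N = (0, 0), V = (1, 0), X = (0, 1).
1. T lies on line VN with VT:TN = 2:3 ⇒ T = (3/5, 0)
2. Y lies on line TX with TY:YX = 5:3 ⇒ Y = (9/40, 5/8)
3. C lies on line YT with YC:CT = 4:(-5) ⇒ C = (-51/40, 25/8)
4. R is the midpoint of CV ⇒ R = (-11/80, 25/16)
through X parallel to TR: direction (-59/80, 25/16); meets RC at G = (-1003/2000, 33/16)
G = R + t·(C−R) with t = 8/25

t = 8/25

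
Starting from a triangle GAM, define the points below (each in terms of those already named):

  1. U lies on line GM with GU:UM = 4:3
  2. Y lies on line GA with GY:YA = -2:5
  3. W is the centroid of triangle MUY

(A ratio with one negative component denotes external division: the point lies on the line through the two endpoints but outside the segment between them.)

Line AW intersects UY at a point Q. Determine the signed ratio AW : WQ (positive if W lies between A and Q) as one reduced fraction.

Choose coordinates G = (0, 0), A = (1, 0), M = (0, 1).
1. U lies on line GM with GU:UM = 4:3 ⇒ U = (0, 4/7)
2. Y lies on line GA with GY:YA = -2:5 ⇒ Y = (-2/3, 0)
3. W is the centroid of triangle MUY ⇒ W = (-2/9, 11/21)
line AW meets UY at Q = (-1/9, 10/21)
W = A + t·(Q−A) with t = 11/10, so AW:WQ = 11/10:-1/10

AW:WQ = -11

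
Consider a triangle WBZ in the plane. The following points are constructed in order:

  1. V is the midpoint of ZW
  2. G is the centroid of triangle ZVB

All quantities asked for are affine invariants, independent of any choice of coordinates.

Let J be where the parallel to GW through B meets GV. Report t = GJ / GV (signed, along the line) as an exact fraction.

t = -3

Choose coordinates W = (0, 0), B = (1, 0), Z = (0, 1).
1. V is the midpoint of ZW ⇒ V = (0, 1/2)
2. G is the centroid of triangle ZVB ⇒ G = (1/3, 1/2)
through B parallel to GW: direction (-1/3, -1/2); meets GV at J = (4/3, 1/2)
J = G + t·(V−G) with t = -3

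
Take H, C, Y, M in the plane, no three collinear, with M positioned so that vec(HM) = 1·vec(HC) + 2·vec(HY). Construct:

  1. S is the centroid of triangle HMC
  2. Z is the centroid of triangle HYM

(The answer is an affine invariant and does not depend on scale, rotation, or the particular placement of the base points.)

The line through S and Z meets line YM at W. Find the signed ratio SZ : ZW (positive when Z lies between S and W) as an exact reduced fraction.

Work in coordinates with H = (0, 0), C = (1, 0), Y = (0, 1), M = (1, 2).
1. S is the centroid of triangle HMC ⇒ S = (2/3, 2/3)
2. Z is the centroid of triangle HYM ⇒ Z = (1/3, 1)
line SZ meets YM at W = (1/6, 7/6)
Z = S + t·(W−S) with t = 2/3, so SZ:ZW = 2/3:1/3

SZ:ZW = 2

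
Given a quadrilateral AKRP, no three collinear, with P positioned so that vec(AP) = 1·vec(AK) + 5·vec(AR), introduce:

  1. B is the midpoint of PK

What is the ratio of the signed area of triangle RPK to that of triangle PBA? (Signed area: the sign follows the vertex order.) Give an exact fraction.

Choose coordinates A = (0, 0), K = (1, 0), R = (0, 1), P = (1, 5).
1. B is the midpoint of PK ⇒ B = (1, 5/2)
2·[RPK] = -5, 2·[PBA] = -5/2
[RPK]:[PBA] = -5:-5/2 = 2

[RPK]:[PBA] = 2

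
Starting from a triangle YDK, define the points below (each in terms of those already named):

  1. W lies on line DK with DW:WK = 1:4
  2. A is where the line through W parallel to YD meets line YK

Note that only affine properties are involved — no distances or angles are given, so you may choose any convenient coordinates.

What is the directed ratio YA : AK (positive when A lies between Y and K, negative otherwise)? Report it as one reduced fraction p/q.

Set Y = (0, 0), D = (1, 0), K = (0, 1); any affine frame gives the same invariant.
1. W lies on line DK with DW:WK = 1:4 ⇒ W = (4/5, 1/5)
2. A is where the line through W parallel to YD meets line YK ⇒ A = (0, 1/5)
A = Y + t·(K−Y) with t = 1/5, so YA:AK = t:(1−t) = 1/5:4/5

YA:AK = 1/4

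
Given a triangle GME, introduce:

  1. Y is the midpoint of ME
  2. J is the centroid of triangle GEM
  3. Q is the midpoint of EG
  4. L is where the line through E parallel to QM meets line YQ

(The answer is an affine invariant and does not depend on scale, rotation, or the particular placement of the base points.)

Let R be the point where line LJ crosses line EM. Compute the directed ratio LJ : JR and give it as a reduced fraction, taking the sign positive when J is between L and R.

LJ:JR = -5/2

Set G = (0, 0), M = (1, 0), E = (0, 1); any affine frame gives the same invariant.
1. Y is the midpoint of ME ⇒ Y = (1/2, 1/2)
2. J is the centroid of triangle GEM ⇒ J = (1/3, 1/3)
3. Q is the midpoint of EG ⇒ Q = (0, 1/2)
4. L is where the line through E parallel to QM meets line YQ ⇒ L = (1, 1/2)
line LJ meets EM at R = (3/5, 2/5)
J = L + t·(R−L) with t = 5/3, so LJ:JR = 5/3:-2/3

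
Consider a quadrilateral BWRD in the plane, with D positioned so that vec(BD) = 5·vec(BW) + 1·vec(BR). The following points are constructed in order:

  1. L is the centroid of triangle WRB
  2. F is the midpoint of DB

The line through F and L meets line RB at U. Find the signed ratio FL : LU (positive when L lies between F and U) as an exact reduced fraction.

Assign B = (0, 0), W = (1, 0), R = (0, 1), D = (5, 1) — the answer is frame-independent, so this choice is without loss of generality.
1. L is the centroid of triangle WRB ⇒ L = (1/3, 1/3)
2. F is the midpoint of DB ⇒ F = (5/2, 1/2)
line FL meets RB at U = (0, 4/13)
L = F + t·(U−F) with t = 13/15, so FL:LU = 13/15:2/15

FL:LU = 13/2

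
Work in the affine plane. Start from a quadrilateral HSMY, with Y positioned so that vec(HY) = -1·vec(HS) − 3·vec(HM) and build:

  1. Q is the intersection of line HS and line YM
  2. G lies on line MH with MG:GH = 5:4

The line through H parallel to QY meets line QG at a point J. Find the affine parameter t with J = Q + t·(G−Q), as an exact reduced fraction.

t = 9/5

Set H = (0, 0), S = (1, 0), M = (0, 1), Y = (-1, -3); any affine frame gives the same invariant.
1. Q is the intersection of line HS and line YM ⇒ Q = (-1/4, 0)
2. G lies on line MH with MG:GH = 5:4 ⇒ G = (0, 4/9)
through H parallel to QY: direction (-3/4, -3); meets QG at J = (1/5, 4/5)
J = Q + t·(G−Q) with t = 9/5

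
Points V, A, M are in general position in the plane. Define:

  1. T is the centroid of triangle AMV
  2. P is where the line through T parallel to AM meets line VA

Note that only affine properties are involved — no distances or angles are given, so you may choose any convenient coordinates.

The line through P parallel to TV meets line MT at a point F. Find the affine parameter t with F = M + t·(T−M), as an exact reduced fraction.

Work in coordinates with V = (0, 0), A = (1, 0), M = (0, 1).
1. T is the centroid of triangle AMV ⇒ T = (1/3, 1/3)
2. P is where the line through T parallel to AM meets line VA ⇒ P = (2/3, 0)
through P parallel to TV: direction (-1/3, -1/3); meets MT at F = (5/9, -1/9)
F = M + t·(T−M) with t = 5/3

t = 5/3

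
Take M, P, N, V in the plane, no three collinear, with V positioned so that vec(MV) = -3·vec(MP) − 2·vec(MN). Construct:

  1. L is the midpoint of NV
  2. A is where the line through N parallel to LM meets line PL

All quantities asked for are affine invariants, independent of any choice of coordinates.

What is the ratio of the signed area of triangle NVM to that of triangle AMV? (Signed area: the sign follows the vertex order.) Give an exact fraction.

[NVM]:[AMV] = -1/4

Set M = (0, 0), P = (1, 0), N = (0, 1), V = (-3, -2); any affine frame gives the same invariant.
1. L is the midpoint of NV ⇒ L = (-3/2, -1/2)
2. A is where the line through N parallel to LM meets line PL ⇒ A = (-9, -2)
2·[NVM] = 3, 2·[AMV] = -12
[NVM]:[AMV] = 3:-12 = -1/4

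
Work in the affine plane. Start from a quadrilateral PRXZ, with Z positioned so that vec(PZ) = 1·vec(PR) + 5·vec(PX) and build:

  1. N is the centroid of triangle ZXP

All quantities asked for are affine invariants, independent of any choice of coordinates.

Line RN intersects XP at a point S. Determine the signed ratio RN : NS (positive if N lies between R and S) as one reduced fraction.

Choose coordinates P = (0, 0), R = (1, 0), X = (0, 1), Z = (1, 5).
1. N is the centroid of triangle ZXP ⇒ N = (1/3, 2)
line RN meets XP at S = (0, 3)
N = R + t·(S−R) with t = 2/3, so RN:NS = 2/3:1/3

RN:NS = 2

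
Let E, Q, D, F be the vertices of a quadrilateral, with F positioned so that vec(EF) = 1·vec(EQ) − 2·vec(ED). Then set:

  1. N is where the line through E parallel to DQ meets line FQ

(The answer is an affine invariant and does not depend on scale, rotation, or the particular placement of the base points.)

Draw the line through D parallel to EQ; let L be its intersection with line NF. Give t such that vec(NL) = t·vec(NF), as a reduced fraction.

Choose coordinates E = (0, 0), Q = (1, 0), D = (0, 1), F = (1, -2).
1. N is where the line through E parallel to DQ meets line FQ ⇒ N = (1, -1)
through D parallel to EQ: direction (1, 0); meets NF at L = (1, 1)
L = N + t·(F−N) with t = -2

t = -2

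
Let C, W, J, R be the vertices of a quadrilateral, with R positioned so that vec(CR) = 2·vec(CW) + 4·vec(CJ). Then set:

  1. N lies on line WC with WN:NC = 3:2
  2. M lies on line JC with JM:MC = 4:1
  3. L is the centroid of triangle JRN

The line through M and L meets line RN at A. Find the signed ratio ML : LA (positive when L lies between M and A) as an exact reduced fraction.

Work in coordinates with C = (0, 0), W = (1, 0), J = (0, 1), R = (2, 4).
1. N lies on line WC with WN:NC = 3:2 ⇒ N = (2/5, 0)
2. M lies on line JC with JM:MC = 4:1 ⇒ M = (0, 1/5)
3. L is the centroid of triangle JRN ⇒ L = (4/5, 5/3)
line ML meets RN at A = (9/5, 7/2)
L = M + t·(A−M) with t = 4/9, so ML:LA = 4/9:5/9

ML:LA = 4/5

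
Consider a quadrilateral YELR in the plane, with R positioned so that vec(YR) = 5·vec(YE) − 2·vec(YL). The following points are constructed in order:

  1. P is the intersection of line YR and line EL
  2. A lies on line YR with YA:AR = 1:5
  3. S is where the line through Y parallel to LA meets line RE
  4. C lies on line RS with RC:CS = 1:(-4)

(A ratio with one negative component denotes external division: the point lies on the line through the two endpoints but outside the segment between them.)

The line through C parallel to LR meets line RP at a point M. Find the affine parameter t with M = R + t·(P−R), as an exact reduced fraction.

t = -3/11

Choose coordinates Y = (0, 0), E = (1, 0), L = (0, 1), R = (5, -2).
1. P is the intersection of line YR and line EL ⇒ P = (5/3, -2/3)
2. A lies on line YR with YA:AR = 1:5 ⇒ A = (5/6, -1/3)
3. S is where the line through Y parallel to LA meets line RE ⇒ S = (-5/11, 8/11)
4. C lies on line RS with RC:CS = 1:(-4) ⇒ C = (75/11, -32/11)
through C parallel to LR: direction (5, -3); meets RP at M = (65/11, -26/11)
M = R + t·(P−R) with t = -3/11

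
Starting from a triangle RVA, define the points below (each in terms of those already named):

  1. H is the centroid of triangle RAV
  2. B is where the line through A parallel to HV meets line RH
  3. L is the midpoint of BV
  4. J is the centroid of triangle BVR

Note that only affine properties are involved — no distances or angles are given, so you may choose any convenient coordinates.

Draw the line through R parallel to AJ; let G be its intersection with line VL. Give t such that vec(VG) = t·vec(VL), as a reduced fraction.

t = -14

Set R = (0, 0), V = (1, 0), A = (0, 1); any affine frame gives the same invariant.
1. H is the centroid of triangle RAV ⇒ H = (1/3, 1/3)
2. B is where the line through A parallel to HV meets line RH ⇒ B = (2/3, 2/3)
3. L is the midpoint of BV ⇒ L = (5/6, 1/3)
4. J is the centroid of triangle BVR ⇒ J = (5/9, 2/9)
through R parallel to AJ: direction (5/9, -7/9); meets VL at G = (10/3, -14/3)
G = V + t·(L−V) with t = -14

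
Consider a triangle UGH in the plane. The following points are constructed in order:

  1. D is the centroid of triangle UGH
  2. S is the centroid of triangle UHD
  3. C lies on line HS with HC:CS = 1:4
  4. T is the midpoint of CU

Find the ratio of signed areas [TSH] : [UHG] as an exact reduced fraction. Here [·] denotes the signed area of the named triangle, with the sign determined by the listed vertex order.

[TSH]:[UHG] = -1/18

Work in coordinates with U = (0, 0), G = (1, 0), H = (0, 1).
1. D is the centroid of triangle UGH ⇒ D = (1/3, 1/3)
2. S is the centroid of triangle UHD ⇒ S = (1/9, 4/9)
3. C lies on line HS with HC:CS = 1:4 ⇒ C = (1/45, 8/9)
4. T is the midpoint of CU ⇒ T = (1/90, 4/9)
2·[TSH] = 1/18, 2·[UHG] = -1
[TSH]:[UHG] = 1/18:-1 = -1/18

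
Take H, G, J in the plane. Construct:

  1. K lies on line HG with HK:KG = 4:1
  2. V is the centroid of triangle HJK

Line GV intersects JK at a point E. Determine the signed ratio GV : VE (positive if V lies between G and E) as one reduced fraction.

Choose coordinates H = (0, 0), G = (1, 0), J = (0, 1).
1. K lies on line HG with HK:KG = 4:1 ⇒ K = (4/5, 0)
2. V is the centroid of triangle HJK ⇒ V = (4/15, 1/3)
line GV meets JK at E = (24/35, 1/7)
V = G + t·(E−G) with t = 7/3, so GV:VE = 7/3:-4/3

GV:VE = -7/4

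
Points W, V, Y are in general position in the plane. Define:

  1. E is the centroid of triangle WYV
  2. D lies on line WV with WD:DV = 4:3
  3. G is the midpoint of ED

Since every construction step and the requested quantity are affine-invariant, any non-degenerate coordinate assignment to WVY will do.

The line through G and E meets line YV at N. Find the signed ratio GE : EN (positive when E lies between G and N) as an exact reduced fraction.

Set W = (0, 0), V = (1, 0), Y = (0, 1); any affine frame gives the same invariant.
1. E is the centroid of triangle WYV ⇒ E = (1/3, 1/3)
2. D lies on line WV with WD:DV = 4:3 ⇒ D = (4/7, 0)
3. G is the midpoint of ED ⇒ G = (19/42, 1/6)
line GE meets YV at N = (-1/2, 3/2)
E = G + t·(N−G) with t = 1/8, so GE:EN = 1/8:7/8

GE:EN = 1/7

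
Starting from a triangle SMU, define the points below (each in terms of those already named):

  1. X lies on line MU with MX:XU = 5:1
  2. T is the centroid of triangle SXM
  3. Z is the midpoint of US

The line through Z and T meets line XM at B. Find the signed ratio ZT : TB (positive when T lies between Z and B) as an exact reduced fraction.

Assign S = (0, 0), M = (1, 0), U = (0, 1) — the answer is frame-independent, so this choice is without loss of generality.
1. X lies on line MU with MX:XU = 5:1 ⇒ X = (1/6, 5/6)
2. T is the centroid of triangle SXM ⇒ T = (7/18, 5/18)
3. Z is the midpoint of US ⇒ Z = (0, 1/2)
line ZT meets XM at B = (7/6, -1/6)
T = Z + t·(B−Z) with t = 1/3, so ZT:TB = 1/3:2/3

ZT:TB = 1/2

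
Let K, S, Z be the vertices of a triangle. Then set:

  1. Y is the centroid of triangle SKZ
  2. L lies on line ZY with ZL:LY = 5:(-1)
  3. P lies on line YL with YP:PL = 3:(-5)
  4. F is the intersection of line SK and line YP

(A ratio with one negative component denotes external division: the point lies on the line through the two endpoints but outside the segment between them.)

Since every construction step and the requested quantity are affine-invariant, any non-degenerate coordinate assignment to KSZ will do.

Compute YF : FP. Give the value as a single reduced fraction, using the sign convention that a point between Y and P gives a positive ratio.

Assign K = (0, 0), S = (1, 0), Z = (0, 1) — the answer is frame-independent, so this choice is without loss of generality.
1. Y is the centroid of triangle SKZ ⇒ Y = (1/3, 1/3)
2. L lies on line ZY with ZL:LY = 5:(-1) ⇒ L = (5/12, 1/6)
3. P lies on line YL with YP:PL = 3:(-5) ⇒ P = (5/24, 7/12)
4. F is the intersection of line SK and line YP ⇒ F = (1/2, 0)
F = Y + t·(P−Y) with t = -4/3, so YF:FP = t:(1−t) = -4/3:7/3

YF:FP = -4/7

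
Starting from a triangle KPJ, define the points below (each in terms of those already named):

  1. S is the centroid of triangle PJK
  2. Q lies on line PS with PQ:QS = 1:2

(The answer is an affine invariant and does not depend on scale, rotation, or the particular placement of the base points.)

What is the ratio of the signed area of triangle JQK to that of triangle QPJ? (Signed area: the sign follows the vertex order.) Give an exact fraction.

[JQK]:[QPJ] = -7

Work in coordinates with K = (0, 0), P = (1, 0), J = (0, 1).
1. S is the centroid of triangle PJK ⇒ S = (1/3, 1/3)
2. Q lies on line PS with PQ:QS = 1:2 ⇒ Q = (7/9, 1/9)
2·[JQK] = -7/9, 2·[QPJ] = 1/9
[JQK]:[QPJ] = -7/9:1/9 = -7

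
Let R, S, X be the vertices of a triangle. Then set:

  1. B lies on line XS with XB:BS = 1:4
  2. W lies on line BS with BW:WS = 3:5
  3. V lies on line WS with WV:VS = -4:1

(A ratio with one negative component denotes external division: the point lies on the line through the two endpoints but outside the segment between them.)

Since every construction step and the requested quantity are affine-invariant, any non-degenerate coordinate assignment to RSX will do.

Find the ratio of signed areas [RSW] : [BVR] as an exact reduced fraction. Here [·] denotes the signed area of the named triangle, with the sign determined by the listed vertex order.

Set R = (0, 0), S = (1, 0), X = (0, 1); any affine frame gives the same invariant.
1. B lies on line XS with XB:BS = 1:4 ⇒ B = (1/5, 4/5)
2. W lies on line BS with BW:WS = 3:5 ⇒ W = (1/2, 1/2)
3. V lies on line WS with WV:VS = -4:1 ⇒ V = (7/6, -1/6)
2·[RSW] = 1/2, 2·[BVR] = -29/30
[RSW]:[BVR] = 1/2:-29/30 = -15/29

[RSW]:[BVR] = -15/29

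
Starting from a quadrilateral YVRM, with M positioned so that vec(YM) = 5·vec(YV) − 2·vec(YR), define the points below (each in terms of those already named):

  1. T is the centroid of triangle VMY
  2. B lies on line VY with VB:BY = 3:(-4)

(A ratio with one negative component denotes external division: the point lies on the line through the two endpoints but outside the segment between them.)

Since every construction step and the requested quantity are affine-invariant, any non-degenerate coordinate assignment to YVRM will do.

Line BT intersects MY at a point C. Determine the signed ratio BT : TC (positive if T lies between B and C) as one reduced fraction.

Choose coordinates Y = (0, 0), V = (1, 0), R = (0, 1), M = (5, -2).
1. T is the centroid of triangle VMY ⇒ T = (2, -2/3)
2. B lies on line VY with VB:BY = 3:(-4) ⇒ B = (4, 0)
line BT meets MY at C = (20/11, -8/11)
T = B + t·(C−B) with t = 11/12, so BT:TC = 11/12:1/12

BT:TC = 11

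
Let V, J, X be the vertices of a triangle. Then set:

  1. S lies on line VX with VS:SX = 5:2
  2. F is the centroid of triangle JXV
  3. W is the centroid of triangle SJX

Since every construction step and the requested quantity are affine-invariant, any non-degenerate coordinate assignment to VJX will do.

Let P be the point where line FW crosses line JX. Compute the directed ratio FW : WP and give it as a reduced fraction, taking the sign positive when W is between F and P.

FW:WP = 5/2

Work in coordinates with V = (0, 0), J = (1, 0), X = (0, 1).
1. S lies on line VX with VS:SX = 5:2 ⇒ S = (0, 5/7)
2. F is the centroid of triangle JXV ⇒ F = (1/3, 1/3)
3. W is the centroid of triangle SJX ⇒ W = (1/3, 4/7)
line FW meets JX at P = (1/3, 2/3)
W = F + t·(P−F) with t = 5/7, so FW:WP = 5/7:2/7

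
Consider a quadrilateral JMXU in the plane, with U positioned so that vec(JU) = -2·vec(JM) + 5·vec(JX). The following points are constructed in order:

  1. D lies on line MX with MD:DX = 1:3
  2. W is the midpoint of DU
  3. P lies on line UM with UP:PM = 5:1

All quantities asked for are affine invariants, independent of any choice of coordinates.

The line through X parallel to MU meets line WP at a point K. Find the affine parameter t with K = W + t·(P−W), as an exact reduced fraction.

Choose coordinates J = (0, 0), M = (1, 0), X = (0, 1), U = (-2, 5).
1. D lies on line MX with MD:DX = 1:3 ⇒ D = (3/4, 1/4)
2. W is the midpoint of DU ⇒ W = (-5/8, 21/8)
3. P lies on line UM with UP:PM = 5:1 ⇒ P = (1/2, 5/6)
through X parallel to MU: direction (-3, 5); meets WP at K = (-17/2, 91/6)
K = W + t·(P−W) with t = -7

t = -7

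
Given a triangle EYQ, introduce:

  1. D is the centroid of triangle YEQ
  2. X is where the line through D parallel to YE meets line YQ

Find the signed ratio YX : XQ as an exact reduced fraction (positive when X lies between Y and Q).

YX:XQ = 1/2

Set E = (0, 0), Y = (1, 0), Q = (0, 1); any affine frame gives the same invariant.
1. D is the centroid of triangle YEQ ⇒ D = (1/3, 1/3)
2. X is where the line through D parallel to YE meets line YQ ⇒ X = (2/3, 1/3)
X = Y + t·(Q−Y) with t = 1/3, so YX:XQ = t:(1−t) = 1/3:2/3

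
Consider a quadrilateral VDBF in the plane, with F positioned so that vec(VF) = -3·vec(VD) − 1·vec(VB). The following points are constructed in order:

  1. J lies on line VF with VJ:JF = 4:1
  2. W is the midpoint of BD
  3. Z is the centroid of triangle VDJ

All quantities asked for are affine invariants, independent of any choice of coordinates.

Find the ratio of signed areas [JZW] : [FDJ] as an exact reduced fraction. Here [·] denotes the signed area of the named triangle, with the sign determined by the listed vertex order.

[JZW]:[FDJ] = 29/6

Set V = (0, 0), D = (1, 0), B = (0, 1), F = (-3, -1); any affine frame gives the same invariant.
1. J lies on line VF with VJ:JF = 4:1 ⇒ J = (-12/5, -4/5)
2. W is the midpoint of BD ⇒ W = (1/2, 1/2)
3. Z is the centroid of triangle VDJ ⇒ Z = (-7/15, -4/15)
2·[JZW] = 29/30, 2·[FDJ] = 1/5
[JZW]:[FDJ] = 29/30:1/5 = 29/6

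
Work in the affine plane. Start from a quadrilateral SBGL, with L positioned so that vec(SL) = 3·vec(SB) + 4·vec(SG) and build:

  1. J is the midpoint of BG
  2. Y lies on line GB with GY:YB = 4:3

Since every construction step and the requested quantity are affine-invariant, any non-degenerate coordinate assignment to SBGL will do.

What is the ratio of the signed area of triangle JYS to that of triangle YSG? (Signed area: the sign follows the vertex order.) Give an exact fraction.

Set S = (0, 0), B = (1, 0), G = (0, 1), L = (3, 4); any affine frame gives the same invariant.
1. J is the midpoint of BG ⇒ J = (1/2, 1/2)
2. Y lies on line GB with GY:YB = 4:3 ⇒ Y = (4/7, 3/7)
2·[JYS] = -1/14, 2·[YSG] = -4/7
[JYS]:[YSG] = -1/14:-4/7 = 1/8

[JYS]:[YSG] = 1/8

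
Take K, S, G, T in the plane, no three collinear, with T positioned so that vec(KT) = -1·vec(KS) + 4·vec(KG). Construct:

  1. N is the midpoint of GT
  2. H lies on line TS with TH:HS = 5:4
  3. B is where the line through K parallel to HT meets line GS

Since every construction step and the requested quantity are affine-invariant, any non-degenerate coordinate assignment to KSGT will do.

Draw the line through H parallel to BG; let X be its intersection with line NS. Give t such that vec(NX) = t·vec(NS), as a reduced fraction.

t = 1/9

Choose coordinates K = (0, 0), S = (1, 0), G = (0, 1), T = (-1, 4).
1. N is the midpoint of GT ⇒ N = (-1/2, 5/2)
2. H lies on line TS with TH:HS = 5:4 ⇒ H = (1/9, 16/9)
3. B is where the line through K parallel to HT meets line GS ⇒ B = (-1, 2)
through H parallel to BG: direction (1, -1); meets NS at X = (-1/3, 20/9)
X = N + t·(S−N) with t = 1/9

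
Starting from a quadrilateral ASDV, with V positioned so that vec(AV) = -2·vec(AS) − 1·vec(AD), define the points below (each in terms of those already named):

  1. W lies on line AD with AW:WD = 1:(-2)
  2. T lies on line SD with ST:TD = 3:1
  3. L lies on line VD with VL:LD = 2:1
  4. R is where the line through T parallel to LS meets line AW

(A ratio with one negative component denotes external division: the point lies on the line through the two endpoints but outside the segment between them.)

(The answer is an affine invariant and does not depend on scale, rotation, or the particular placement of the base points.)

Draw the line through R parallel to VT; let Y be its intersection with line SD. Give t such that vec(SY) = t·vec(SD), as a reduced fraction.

Assign A = (0, 0), S = (1, 0), D = (0, 1), V = (-2, -1) — the answer is frame-independent, so this choice is without loss of generality.
1. W lies on line AD with AW:WD = 1:(-2) ⇒ W = (0, -1)
2. T lies on line SD with ST:TD = 3:1 ⇒ T = (1/4, 3/4)
3. L lies on line VD with VL:LD = 2:1 ⇒ L = (-2/3, 1/3)
4. R is where the line through T parallel to LS meets line AW ⇒ R = (0, 4/5)
through R parallel to VT: direction (9/4, 7/4); meets SD at Y = (9/80, 71/80)
Y = S + t·(D−S) with t = 71/80

t = 71/80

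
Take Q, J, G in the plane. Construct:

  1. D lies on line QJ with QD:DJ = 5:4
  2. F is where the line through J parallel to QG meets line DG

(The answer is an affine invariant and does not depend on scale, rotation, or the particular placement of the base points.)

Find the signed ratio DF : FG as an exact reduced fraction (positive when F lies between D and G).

Choose coordinates Q = (0, 0), J = (1, 0), G = (0, 1).
1. D lies on line QJ with QD:DJ = 5:4 ⇒ D = (5/9, 0)
2. F is where the line through J parallel to QG meets line DG ⇒ F = (1, -4/5)
F = D + t·(G−D) with t = -4/5, so DF:FG = t:(1−t) = -4/5:9/5

DF:FG = -4/9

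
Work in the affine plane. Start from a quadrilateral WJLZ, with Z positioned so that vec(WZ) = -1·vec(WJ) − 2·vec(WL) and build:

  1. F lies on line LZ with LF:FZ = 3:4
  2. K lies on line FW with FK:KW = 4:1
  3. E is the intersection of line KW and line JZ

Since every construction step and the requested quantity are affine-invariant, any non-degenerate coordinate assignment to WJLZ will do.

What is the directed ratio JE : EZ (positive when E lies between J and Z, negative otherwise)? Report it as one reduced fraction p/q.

Choose coordinates W = (0, 0), J = (1, 0), L = (0, 1), Z = (-1, -2).
1. F lies on line LZ with LF:FZ = 3:4 ⇒ F = (-3/7, -2/7)
2. K lies on line FW with FK:KW = 4:1 ⇒ K = (-3/35, -2/35)
3. E is the intersection of line KW and line JZ ⇒ E = (3, 2)
E = J + t·(Z−J) with t = -1, so JE:EZ = t:(1−t) = -1:2

JE:EZ = -1/2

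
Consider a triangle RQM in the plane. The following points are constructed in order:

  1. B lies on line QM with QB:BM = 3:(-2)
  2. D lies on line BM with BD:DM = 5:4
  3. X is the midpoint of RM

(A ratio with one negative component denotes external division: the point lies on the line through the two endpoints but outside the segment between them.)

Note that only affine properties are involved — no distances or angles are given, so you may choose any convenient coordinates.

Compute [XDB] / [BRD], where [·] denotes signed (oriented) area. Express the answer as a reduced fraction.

[XDB]:[BRD] = 1/2

Assign R = (0, 0), Q = (1, 0), M = (0, 1) — the answer is frame-independent, so this choice is without loss of generality.
1. B lies on line QM with QB:BM = 3:(-2) ⇒ B = (-2, 3)
2. D lies on line BM with BD:DM = 5:4 ⇒ D = (-8/9, 17/9)
3. X is the midpoint of RM ⇒ X = (0, 1/2)
2·[XDB] = 5/9, 2·[BRD] = 10/9
[XDB]:[BRD] = 5/9:10/9 = 1/2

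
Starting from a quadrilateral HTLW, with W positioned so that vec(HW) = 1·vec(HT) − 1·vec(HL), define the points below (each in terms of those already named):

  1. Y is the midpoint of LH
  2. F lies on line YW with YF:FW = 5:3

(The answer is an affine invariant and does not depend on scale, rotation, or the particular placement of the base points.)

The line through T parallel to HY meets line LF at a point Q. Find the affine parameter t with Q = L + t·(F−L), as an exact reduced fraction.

Assign H = (0, 0), T = (1, 0), L = (0, 1), W = (1, -1) — the answer is frame-independent, so this choice is without loss of generality.
1. Y is the midpoint of LH ⇒ Y = (0, 1/2)
2. F lies on line YW with YF:FW = 5:3 ⇒ F = (5/8, -7/16)
through T parallel to HY: direction (0, 1/2); meets LF at Q = (1, -13/10)
Q = L + t·(F−L) with t = 8/5

t = 8/5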